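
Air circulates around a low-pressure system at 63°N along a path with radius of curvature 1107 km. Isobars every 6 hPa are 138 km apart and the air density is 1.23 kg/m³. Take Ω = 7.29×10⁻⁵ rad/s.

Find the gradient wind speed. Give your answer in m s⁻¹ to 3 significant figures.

23.4 m s⁻¹

Coriolis parameter at 63°N:
f = 2Ω sin φ = 2 × 7.29×10⁻⁵ × sin 63° = 1.30×10⁻⁴ s⁻¹
Pressure gradient: |∂P/∂n| = 600 Pa / 138000 m = 4.35×10⁻³ Pa/m
Geostrophic speed: V_g = |∂P/∂n|/(fρ) = 4.35×10⁻³/(1.30×10⁻⁴ × 1.23) = 27.2 m/s
Around a low, centrifugal force acts outward with Coriolis, so pressure-gradient force balances both:
(1/ρ)|∂P/∂n| = fV + V²/R  →  V² + fR·V − fR·V_g = 0
With fR = 1.30×10⁻⁴ × 1107×10³ m = 144 m/s:
V = [−fR + √((fR)² + 4 fR V_g)]/2 = [−144 + √(144² + 4×144×27.2)]/2 = 23.4 m/s
Subgeostrophic (V < V_g = 27.2 m/s), as expected around a low.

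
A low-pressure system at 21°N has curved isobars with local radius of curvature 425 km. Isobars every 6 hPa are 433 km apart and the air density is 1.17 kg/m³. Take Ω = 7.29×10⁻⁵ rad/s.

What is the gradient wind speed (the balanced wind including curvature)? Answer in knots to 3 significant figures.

Coriolis parameter at 21°N:
f = 2Ω sin φ = 2 × 7.29×10⁻⁵ × sin 21° = 5.23×10⁻⁵ s⁻¹
Pressure gradient: |∂P/∂n| = 600 Pa / 433000 m = 1.39×10⁻³ Pa/m
Geostrophic speed: V_g = |∂P/∂n|/(fρ) = 1.39×10⁻³/(5.23×10⁻⁵ × 1.17) = 22.7 m/s
Around a low, centrifugal force acts outward with Coriolis, so pressure-gradient force balances both:
(1/ρ)|∂P/∂n| = fV + V²/R  →  V² + fR·V − fR·V_g = 0
With fR = 5.23×10⁻⁵ × 425×10³ m = 22.2 m/s:
V = [−fR + √((fR)² + 4 fR V_g)]/2 = [−22.2 + √(22.2² + 4×22.2×22.7)]/2 = 13.9 m/s
Subgeostrophic (V < V_g = 22.7 m/s), as expected around a low.
Converting: 13.9 m/s × 1.944 = 27.1 knots

27.1 knots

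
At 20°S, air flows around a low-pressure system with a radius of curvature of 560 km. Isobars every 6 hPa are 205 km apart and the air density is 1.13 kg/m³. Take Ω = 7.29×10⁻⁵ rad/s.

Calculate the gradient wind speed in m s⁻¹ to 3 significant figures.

Coriolis parameter at 20°S:
f = 2Ω sin φ = 2 × 7.29×10⁻⁵ × sin 20° = 4.99×10⁻⁵ s⁻¹
Pressure gradient: |∂P/∂n| = 600 Pa / 205000 m = 2.93×10⁻³ Pa/m
Geostrophic speed: V_g = |∂P/∂n|/(fρ) = 2.93×10⁻³/(4.99×10⁻⁵ × 1.13) = 51.9 m/s
Around a low, centrifugal force acts outward with Coriolis, so pressure-gradient force balances both:
(1/ρ)|∂P/∂n| = fV + V²/R  →  V² + fR·V − fR·V_g = 0
With fR = 4.99×10⁻⁵ × 560×10³ m = 27.9 m/s:
V = [−fR + √((fR)² + 4 fR V_g)]/2 = [−27.9 + √(27.9² + 4×27.9×51.9)]/2 = 26.6 m/s
Subgeostrophic (V < V_g = 51.9 m/s), as expected around a low.

26.6 m s⁻¹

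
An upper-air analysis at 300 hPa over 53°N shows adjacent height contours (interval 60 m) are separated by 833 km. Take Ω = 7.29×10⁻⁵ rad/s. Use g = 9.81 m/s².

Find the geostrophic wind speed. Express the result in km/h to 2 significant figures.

Coriolis parameter at 53°N:
f = 2Ω sin φ = 2 × 7.29×10⁻⁵ × sin 53° = 1.16×10⁻⁴ s⁻¹
Height gradient: |∂Z/∂n| = 60 m / 833000 m = 7.20×10⁻⁵
On a pressure surface, geostrophic balance gives V_g = (g/f)|∂Z/∂n|:
V_g = 9.81 × 7.20×10⁻⁵ / 1.16×10⁻⁴ = 6.07 m/s
Converting: 6.07 m/s × 3.6 = 22 km/h

22 km/h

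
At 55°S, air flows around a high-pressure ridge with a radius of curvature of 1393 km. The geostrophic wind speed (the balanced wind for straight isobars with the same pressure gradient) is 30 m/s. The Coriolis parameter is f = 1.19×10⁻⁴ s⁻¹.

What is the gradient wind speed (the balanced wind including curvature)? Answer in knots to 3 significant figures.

Around a high, pressure-gradient force acts outward with centrifugal, so Coriolis balances both:
fV = (1/ρ)|∂P/∂n| + V²/R  →  V² − fR·V + fR·V_g = 0
With fR = 1.19×10⁻⁴ × 1393×10³ m = 166 m/s:
V = [fR − √((fR)² − 4 fR V_g)]/2 = [166 − √(166² − 4×166×30)]/2 = 39.3 m/s
Supergeostrophic (V > V_g = 30 m/s), as expected around a high.
Converting: 39.3 m/s × 1.944 = 76.5 knots

76.5 knots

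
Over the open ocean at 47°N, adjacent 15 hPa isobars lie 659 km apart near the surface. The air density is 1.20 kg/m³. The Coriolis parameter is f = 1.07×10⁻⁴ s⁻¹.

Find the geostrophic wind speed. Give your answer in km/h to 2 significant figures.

Pressure gradient: |∂P/∂n| = 1500 Pa / 659000 m = 2.28×10⁻³ Pa/m
Geostrophic balance (pressure-gradient force = Coriolis force):
V_g = (1/(fρ)) |∂P/∂n| = 2.28×10⁻³ / (1.07×10⁻⁴ × 1.20) = 17.7 m/s
Converting: 17.7 m/s × 3.6 = 64 km/h

64 km/h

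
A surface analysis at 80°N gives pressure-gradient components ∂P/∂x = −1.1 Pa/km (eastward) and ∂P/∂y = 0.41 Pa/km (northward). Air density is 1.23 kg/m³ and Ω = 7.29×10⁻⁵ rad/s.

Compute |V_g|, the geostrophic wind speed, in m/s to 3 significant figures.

Coriolis parameter at 80°N:
f = 2Ω sin φ = 2 × 7.29×10⁻⁵ × sin 80° = 1.44×10⁻⁴ s⁻¹
Component geostrophic relations (x east, y north):
u_g = −(1/(fρ)) ∂P/∂y,  v_g = (1/(fρ)) ∂P/∂x
u_g = −(0.41×10⁻³)/(1.44×10⁻⁴ × 1.23) = −2.32 m/s;  v_g = (−1.1×10⁻³)/(1.44×10⁻⁴ × 1.23) = −6.23 m/s
|V_g| = √(u_g² + v_g²) = 6.65 m/s

6.65 m/s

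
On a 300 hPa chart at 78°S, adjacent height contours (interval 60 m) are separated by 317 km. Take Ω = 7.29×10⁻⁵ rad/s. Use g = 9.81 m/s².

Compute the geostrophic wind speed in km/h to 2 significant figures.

47 km/h

Coriolis parameter at 78°S:
f = 2Ω sin φ = 2 × 7.29×10⁻⁵ × sin 78° = 1.43×10⁻⁴ s⁻¹
Height gradient: |∂Z/∂n| = 60 m / 317000 m = 1.89×10⁻⁴
On a pressure surface, geostrophic balance gives V_g = (g/f)|∂Z/∂n|:
V_g = 9.81 × 1.89×10⁻⁴ / 1.43×10⁻⁴ = 13.0 m/s
Converting: 13.0 m/s × 3.6 = 47 km/h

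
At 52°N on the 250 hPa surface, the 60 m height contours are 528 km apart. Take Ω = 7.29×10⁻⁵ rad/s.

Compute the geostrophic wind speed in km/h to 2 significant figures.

Coriolis parameter at 52°N:
f = 2Ω sin φ = 2 × 7.29×10⁻⁵ × sin 52° = 1.15×10⁻⁴ s⁻¹
Height gradient: |∂Z/∂n| = 60 m / 528000 m = 1.14×10⁻⁴
On a pressure surface, geostrophic balance gives V_g = (g/f)|∂Z/∂n|:
V_g = 9.81 × 1.14×10⁻⁴ / 1.15×10⁻⁴ = 9.70 m/s
Converting: 9.70 m/s × 3.6 = 35 km/h

35 km/h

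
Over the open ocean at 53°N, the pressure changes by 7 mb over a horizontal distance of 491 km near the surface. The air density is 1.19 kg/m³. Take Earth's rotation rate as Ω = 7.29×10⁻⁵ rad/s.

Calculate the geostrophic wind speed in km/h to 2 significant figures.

Coriolis parameter at 53°N:
f = 2Ω sin φ = 2 × 7.29×10⁻⁵ × sin 53° = 1.16×10⁻⁴ s⁻¹
Pressure gradient: |∂P/∂n| = 700 Pa / 491000 m = 1.43×10⁻³ Pa/m
Geostrophic balance (pressure-gradient force = Coriolis force):
V_g = (1/(fρ)) |∂P/∂n| = 1.43×10⁻³ / (1.16×10⁻⁴ × 1.19) = 10.3 m/s
Converting: 10.3 m/s × 3.6 = 37 km/h

37 km/h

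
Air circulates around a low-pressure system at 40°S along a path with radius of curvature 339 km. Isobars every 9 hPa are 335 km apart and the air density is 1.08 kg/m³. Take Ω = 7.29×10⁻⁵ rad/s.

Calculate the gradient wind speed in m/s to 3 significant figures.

17.2 m/s

Coriolis parameter at 40°S:
f = 2Ω sin φ = 2 × 7.29×10⁻⁵ × sin 40° = 9.37×10⁻⁵ s⁻¹
Pressure gradient: |∂P/∂n| = 900 Pa / 335000 m = 2.69×10⁻³ Pa/m
Geostrophic speed: V_g = |∂P/∂n|/(fρ) = 2.69×10⁻³/(9.37×10⁻⁵ × 1.08) = 26.5 m/s
Around a low, centrifugal force acts outward with Coriolis, so pressure-gradient force balances both:
(1/ρ)|∂P/∂n| = fV + V²/R  →  V² + fR·V − fR·V_g = 0
With fR = 9.37×10⁻⁵ × 339×10³ m = 31.8 m/s:
V = [−fR + √((fR)² + 4 fR V_g)]/2 = [−31.8 + √(31.8² + 4×31.8×26.5)]/2 = 17.2 m/s
Subgeostrophic (V < V_g = 26.5 m/s), as expected around a low.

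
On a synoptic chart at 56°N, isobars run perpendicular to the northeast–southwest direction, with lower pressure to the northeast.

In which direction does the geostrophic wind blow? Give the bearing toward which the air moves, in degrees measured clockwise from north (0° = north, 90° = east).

135°

The pressure-gradient force points toward the northeast (bearing 045°).
Geostrophic balance: in the Northern Hemisphere the Coriolis force deflects motion to the right, so the geostrophic wind blows 90° to the right of the pressure-gradient force (low pressure on the left).
Rotating 045° by 90° clockwise gives 135° — the wind blows toward the southeast.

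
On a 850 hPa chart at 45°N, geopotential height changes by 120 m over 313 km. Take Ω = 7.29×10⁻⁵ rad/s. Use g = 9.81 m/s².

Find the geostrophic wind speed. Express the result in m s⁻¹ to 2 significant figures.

Coriolis parameter at 45°N:
f = 2Ω sin φ = 2 × 7.29×10⁻⁵ × sin 45° = 1.03×10⁻⁴ s⁻¹
Height gradient: |∂Z/∂n| = 120 m / 313000 m = 3.83×10⁻⁴
On a pressure surface, geostrophic balance gives V_g = (g/f)|∂Z/∂n|:
V_g = 9.81 × 3.83×10⁻⁴ / 1.03×10⁻⁴ = 36.5 m/s

36 m s⁻¹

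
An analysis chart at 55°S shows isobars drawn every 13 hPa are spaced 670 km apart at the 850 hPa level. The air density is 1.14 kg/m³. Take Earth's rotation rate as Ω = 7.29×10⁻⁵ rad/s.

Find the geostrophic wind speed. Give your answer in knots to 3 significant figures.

Coriolis parameter at 55°S:
f = 2Ω sin φ = 2 × 7.29×10⁻⁵ × sin 55° = 1.19×10⁻⁴ s⁻¹
Pressure gradient: |∂P/∂n| = 1300 Pa / 670000 m = 1.94×10⁻³ Pa/m
Geostrophic balance (pressure-gradient force = Coriolis force):
V_g = (1/(fρ)) |∂P/∂n| = 1.94×10⁻³ / (1.19×10⁻⁴ × 1.14) = 14.3 m/s
Converting: 14.3 m/s × 1.944 = 27.7 knots

27.7 knots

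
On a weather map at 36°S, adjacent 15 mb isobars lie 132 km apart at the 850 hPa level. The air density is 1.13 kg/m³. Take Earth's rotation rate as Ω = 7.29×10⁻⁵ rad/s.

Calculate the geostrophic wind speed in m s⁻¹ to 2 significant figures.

Coriolis parameter at 36°S:
f = 2Ω sin φ = 2 × 7.29×10⁻⁵ × sin 36° = 8.57×10⁻⁵ s⁻¹
Pressure gradient: |∂P/∂n| = 1500 Pa / 132000 m = 1.14×10⁻² Pa/m
Geostrophic balance (pressure-gradient force = Coriolis force):
V_g = (1/(fρ)) |∂P/∂n| = 1.14×10⁻² / (8.57×10⁻⁵ × 1.13) = 117 m/s

120 m s⁻¹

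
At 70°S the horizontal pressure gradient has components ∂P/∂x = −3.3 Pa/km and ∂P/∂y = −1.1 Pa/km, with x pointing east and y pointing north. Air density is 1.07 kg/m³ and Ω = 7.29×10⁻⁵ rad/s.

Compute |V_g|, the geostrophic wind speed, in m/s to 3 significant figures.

23.7 m/s

Coriolis parameter at 70°S:
f = 2Ω sin φ = 2 × 7.29×10⁻⁵ × sin 70° = 1.37×10⁻⁴ s⁻¹
In the Southern Hemisphere f is negative: f = −1.37×10⁻⁴ s⁻¹.
Component geostrophic relations (x east, y north):
u_g = −(1/(fρ)) ∂P/∂y,  v_g = (1/(fρ)) ∂P/∂x
u_g = −(−1.1×10⁻³)/(−1.37×10⁻⁴ × 1.07) = −7.50 m/s;  v_g = (−3.3×10⁻³)/(−1.37×10⁻⁴ × 1.07) = 22.5 m/s
|V_g| = √(u_g² + v_g²) = 23.7 m/s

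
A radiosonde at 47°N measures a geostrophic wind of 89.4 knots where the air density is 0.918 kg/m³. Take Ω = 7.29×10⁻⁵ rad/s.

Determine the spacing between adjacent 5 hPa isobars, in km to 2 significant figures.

110 km

Coriolis parameter at 47°N:
f = 2Ω sin φ = 2 × 7.29×10⁻⁵ × sin 47° = 1.07×10⁻⁴ s⁻¹
Wind speed in SI: 89.4 knots = 46.0 m/s
Geostrophic balance rearranged: |∂P/∂n| = f ρ V_g
|∂P/∂n| = 1.07×10⁻⁴ × 0.918 × 46.0 = 4.50×10⁻³ Pa/m
Isobar spacing: Δn = ΔP/|∂P/∂n| = 500 Pa / 4.50×10⁻³ Pa/m = 111062 m ≈ 110 km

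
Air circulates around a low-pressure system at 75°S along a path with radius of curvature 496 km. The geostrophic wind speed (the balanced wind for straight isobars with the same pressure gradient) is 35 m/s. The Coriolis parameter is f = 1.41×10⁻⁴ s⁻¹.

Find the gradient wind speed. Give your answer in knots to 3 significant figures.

Around a low, centrifugal force acts outward with Coriolis, so pressure-gradient force balances both:
(1/ρ)|∂P/∂n| = fV + V²/R  →  V² + fR·V − fR·V_g = 0
With fR = 1.41×10⁻⁴ × 496×10³ m = 69.9 m/s:
V = [−fR + √((fR)² + 4 fR V_g)]/2 = [−69.9 + √(69.9² + 4×69.9×35)]/2 = 25.6 m/s
Subgeostrophic (V < V_g = 35 m/s), as expected around a low.
Converting: 25.6 m/s × 1.944 = 49.8 knots

49.8 knots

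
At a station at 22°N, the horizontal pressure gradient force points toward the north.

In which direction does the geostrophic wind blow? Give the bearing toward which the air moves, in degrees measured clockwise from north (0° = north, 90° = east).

The pressure-gradient force points toward the north (bearing 000°).
Geostrophic balance: in the Northern Hemisphere the Coriolis force deflects motion to the right, so the geostrophic wind blows 90° to the right of the pressure-gradient force (low pressure on the left).
Rotating 000° by 90° clockwise gives 090° — the wind blows toward the east.

090°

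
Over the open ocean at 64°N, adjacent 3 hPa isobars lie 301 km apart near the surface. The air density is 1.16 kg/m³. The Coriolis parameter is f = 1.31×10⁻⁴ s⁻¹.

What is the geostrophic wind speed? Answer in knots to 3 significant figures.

12.7 knots

Pressure gradient: |∂P/∂n| = 300 Pa / 301000 m = 9.97×10⁻⁴ Pa/m
Geostrophic balance (pressure-gradient force = Coriolis force):
V_g = (1/(fρ)) |∂P/∂n| = 9.97×10⁻⁴ / (1.31×10⁻⁴ × 1.16) = 6.56 m/s
Converting: 6.56 m/s × 1.944 = 12.7 knots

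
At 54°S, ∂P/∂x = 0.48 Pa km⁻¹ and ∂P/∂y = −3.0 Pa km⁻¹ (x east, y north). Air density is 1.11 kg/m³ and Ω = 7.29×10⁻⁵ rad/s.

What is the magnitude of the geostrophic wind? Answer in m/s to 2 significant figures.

23 m/s

Coriolis parameter at 54°S:
f = 2Ω sin φ = 2 × 7.29×10⁻⁵ × sin 54° = 1.18×10⁻⁴ s⁻¹
In the Southern Hemisphere f is negative: f = −1.18×10⁻⁴ s⁻¹.
Component geostrophic relations (x east, y north):
u_g = −(1/(fρ)) ∂P/∂y,  v_g = (1/(fρ)) ∂P/∂x
u_g = −(−3.0×10⁻³)/(−1.18×10⁻⁴ × 1.11) = −22.9 m/s;  v_g = (0.48×10⁻³)/(−1.18×10⁻⁴ × 1.11) = −3.67 m/s
|V_g| = √(u_g² + v_g²) = 23.2 m/s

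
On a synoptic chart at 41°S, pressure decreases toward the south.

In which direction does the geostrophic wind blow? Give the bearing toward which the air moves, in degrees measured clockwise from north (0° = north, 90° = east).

The pressure-gradient force points toward the south (bearing 180°).
Geostrophic balance: in the Southern Hemisphere the Coriolis force deflects motion to the left, so the geostrophic wind blows 90° to the left of the pressure-gradient force (low pressure on the right).
Rotating 180° by 90° counterclockwise gives 090° — the wind blows toward the east.

090°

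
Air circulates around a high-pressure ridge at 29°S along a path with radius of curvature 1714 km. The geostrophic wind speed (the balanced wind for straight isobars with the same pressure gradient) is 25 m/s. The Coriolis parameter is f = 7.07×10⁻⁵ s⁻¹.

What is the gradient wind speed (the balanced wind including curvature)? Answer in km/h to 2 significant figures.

Around a high, pressure-gradient force acts outward with centrifugal, so Coriolis balances both:
fV = (1/ρ)|∂P/∂n| + V²/R  →  V² − fR·V + fR·V_g = 0
With fR = 7.07×10⁻⁵ × 1714×10³ m = 121 m/s:
V = [fR − √((fR)² − 4 fR V_g)]/2 = [121 − √(121² − 4×121×25)]/2 = 35.3 m/s
Supergeostrophic (V > V_g = 25 m/s), as expected around a high.
Converting: 35.3 m/s × 3.6 = 130 km/h

130 km/h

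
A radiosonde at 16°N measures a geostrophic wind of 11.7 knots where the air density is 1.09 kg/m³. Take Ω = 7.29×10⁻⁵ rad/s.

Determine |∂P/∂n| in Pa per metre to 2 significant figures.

2.6×10⁻⁴ Pa/m

Coriolis parameter at 16°N:
f = 2Ω sin φ = 2 × 7.29×10⁻⁵ × sin 16° = 4.02×10⁻⁵ s⁻¹
Wind speed in SI: 11.7 knots = 6.02 m/s
Geostrophic balance rearranged: |∂P/∂n| = f ρ V_g
|∂P/∂n| = 4.02×10⁻⁵ × 1.09 × 6.02 = 2.64×10⁻⁴ Pa/m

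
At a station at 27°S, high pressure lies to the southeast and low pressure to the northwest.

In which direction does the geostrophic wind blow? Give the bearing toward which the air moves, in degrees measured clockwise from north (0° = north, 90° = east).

225°

The pressure-gradient force points toward the northwest (bearing 315°).
Geostrophic balance: in the Southern Hemisphere the Coriolis force deflects motion to the left, so the geostrophic wind blows 90° to the left of the pressure-gradient force (low pressure on the right).
Rotating 315° by 90° counterclockwise gives 225° — the wind blows toward the southwest.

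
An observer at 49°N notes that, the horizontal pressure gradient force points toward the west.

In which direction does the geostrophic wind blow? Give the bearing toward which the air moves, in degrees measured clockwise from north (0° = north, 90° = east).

The pressure-gradient force points toward the west (bearing 270°).
Geostrophic balance: in the Northern Hemisphere the Coriolis force deflects motion to the right, so the geostrophic wind blows 90° to the right of the pressure-gradient force (low pressure on the left).
Rotating 270° by 90° clockwise gives 000° — the wind blows toward the north.

000°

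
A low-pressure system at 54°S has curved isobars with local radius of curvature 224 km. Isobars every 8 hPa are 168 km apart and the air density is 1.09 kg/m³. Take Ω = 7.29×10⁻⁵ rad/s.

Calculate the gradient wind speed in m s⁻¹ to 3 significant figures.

Coriolis parameter at 54°S:
f = 2Ω sin φ = 2 × 7.29×10⁻⁵ × sin 54° = 1.18×10⁻⁴ s⁻¹
Pressure gradient: |∂P/∂n| = 800 Pa / 168000 m = 4.76×10⁻³ Pa/m
Geostrophic speed: V_g = |∂P/∂n|/(fρ) = 4.76×10⁻³/(1.18×10⁻⁴ × 1.09) = 37.0 m/s
Around a low, centrifugal force acts outward with Coriolis, so pressure-gradient force balances both:
(1/ρ)|∂P/∂n| = fV + V²/R  →  V² + fR·V − fR·V_g = 0
With fR = 1.18×10⁻⁴ × 224×10³ m = 26.4 m/s:
V = [−fR + √((fR)² + 4 fR V_g)]/2 = [−26.4 + √(26.4² + 4×26.4×37)]/2 = 20.7 m/s
Subgeostrophic (V < V_g = 37 m/s), as expected around a low.

20.7 m s⁻¹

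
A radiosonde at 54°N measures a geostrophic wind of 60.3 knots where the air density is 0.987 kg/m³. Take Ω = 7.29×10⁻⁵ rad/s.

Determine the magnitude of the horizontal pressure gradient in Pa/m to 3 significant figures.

3.61×10⁻³ Pa/m

Coriolis parameter at 54°N:
f = 2Ω sin φ = 2 × 7.29×10⁻⁵ × sin 54° = 1.18×10⁻⁴ s⁻¹
Wind speed in SI: 60.3 knots = 31.0 m/s
Geostrophic balance rearranged: |∂P/∂n| = f ρ V_g
|∂P/∂n| = 1.18×10⁻⁴ × 0.987 × 31.0 = 3.61×10⁻³ Pa/m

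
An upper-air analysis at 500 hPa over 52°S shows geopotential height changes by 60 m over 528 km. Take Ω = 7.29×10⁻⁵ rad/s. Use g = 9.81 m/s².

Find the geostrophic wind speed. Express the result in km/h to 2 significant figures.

Coriolis parameter at 52°S:
f = 2Ω sin φ = 2 × 7.29×10⁻⁵ × sin 52° = 1.15×10⁻⁴ s⁻¹
Height gradient: |∂Z/∂n| = 60 m / 528000 m = 1.14×10⁻⁴
On a pressure surface, geostrophic balance gives V_g = (g/f)|∂Z/∂n|:
V_g = 9.81 × 1.14×10⁻⁴ / 1.15×10⁻⁴ = 9.70 m/s
Converting: 9.70 m/s × 3.6 = 35 km/h

35 km/h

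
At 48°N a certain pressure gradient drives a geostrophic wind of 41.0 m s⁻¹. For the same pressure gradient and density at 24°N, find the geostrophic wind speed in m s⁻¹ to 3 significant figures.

With the same pressure gradient and density, V_g ∝ 1/f ∝ 1/sin φ.
V₂ = V₁ · sin φ₁ / sin φ₂ = 41.0 × sin 48° / sin 24°
V₂ = 41.0 × 0.7431/0.4067 = 74.9 m s⁻¹

74.9 m s⁻¹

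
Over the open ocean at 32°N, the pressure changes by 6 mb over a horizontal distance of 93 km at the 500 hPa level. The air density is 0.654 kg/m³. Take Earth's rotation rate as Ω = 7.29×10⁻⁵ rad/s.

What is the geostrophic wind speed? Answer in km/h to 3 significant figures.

460 km/h

Coriolis parameter at 32°N:
f = 2Ω sin φ = 2 × 7.29×10⁻⁵ × sin 32° = 7.73×10⁻⁵ s⁻¹
Pressure gradient: |∂P/∂n| = 600 Pa / 93000 m = 6.45×10⁻³ Pa/m
Geostrophic balance (pressure-gradient force = Coriolis force):
V_g = (1/(fρ)) |∂P/∂n| = 6.45×10⁻³ / (7.73×10⁻⁵ × 0.654) = 128 m/s
Converting: 128 m/s × 3.6 = 460 km/h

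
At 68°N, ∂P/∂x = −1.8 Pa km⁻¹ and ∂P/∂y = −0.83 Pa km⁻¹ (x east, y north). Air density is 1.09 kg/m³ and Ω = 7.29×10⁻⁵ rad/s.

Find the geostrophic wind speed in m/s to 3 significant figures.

13.5 m/s

Coriolis parameter at 68°N:
f = 2Ω sin φ = 2 × 7.29×10⁻⁵ × sin 68° = 1.35×10⁻⁴ s⁻¹
Component geostrophic relations (x east, y north):
u_g = −(1/(fρ)) ∂P/∂y,  v_g = (1/(fρ)) ∂P/∂x
u_g = −(−0.83×10⁻³)/(1.35×10⁻⁴ × 1.09) = 5.63 m/s;  v_g = (−1.8×10⁻³)/(1.35×10⁻⁴ × 1.09) = −12.2 m/s
|V_g| = √(u_g² + v_g²) = 13.5 m/s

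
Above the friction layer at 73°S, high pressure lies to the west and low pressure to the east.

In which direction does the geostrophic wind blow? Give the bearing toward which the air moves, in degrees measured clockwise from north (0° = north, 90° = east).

000°

The pressure-gradient force points toward the east (bearing 090°).
Geostrophic balance: in the Southern Hemisphere the Coriolis force deflects motion to the left, so the geostrophic wind blows 90° to the left of the pressure-gradient force (low pressure on the right).
Rotating 090° by 90° counterclockwise gives 000° — the wind blows toward the north.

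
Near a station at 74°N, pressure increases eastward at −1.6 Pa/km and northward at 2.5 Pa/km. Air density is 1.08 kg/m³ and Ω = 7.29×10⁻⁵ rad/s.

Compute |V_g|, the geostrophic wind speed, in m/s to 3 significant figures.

19.6 m/s

Coriolis parameter at 74°N:
f = 2Ω sin φ = 2 × 7.29×10⁻⁵ × sin 74° = 1.40×10⁻⁴ s⁻¹
Component geostrophic relations (x east, y north):
u_g = −(1/(fρ)) ∂P/∂y,  v_g = (1/(fρ)) ∂P/∂x
u_g = −(2.5×10⁻³)/(1.40×10⁻⁴ × 1.08) = −16.5 m/s;  v_g = (−1.6×10⁻³)/(1.40×10⁻⁴ × 1.08) = −10.6 m/s
|V_g| = √(u_g² + v_g²) = 19.6 m/s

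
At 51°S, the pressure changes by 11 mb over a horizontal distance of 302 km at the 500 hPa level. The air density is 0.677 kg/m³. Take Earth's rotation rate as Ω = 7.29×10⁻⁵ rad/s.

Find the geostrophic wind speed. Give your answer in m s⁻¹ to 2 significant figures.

Coriolis parameter at 51°S:
f = 2Ω sin φ = 2 × 7.29×10⁻⁵ × sin 51° = 1.13×10⁻⁴ s⁻¹
Pressure gradient: |∂P/∂n| = 1100 Pa / 302000 m = 3.64×10⁻³ Pa/m
Geostrophic balance (pressure-gradient force = Coriolis force):
V_g = (1/(fρ)) |∂P/∂n| = 3.64×10⁻³ / (1.13×10⁻⁴ × 0.677) = 47.5 m/s

47 m s⁻¹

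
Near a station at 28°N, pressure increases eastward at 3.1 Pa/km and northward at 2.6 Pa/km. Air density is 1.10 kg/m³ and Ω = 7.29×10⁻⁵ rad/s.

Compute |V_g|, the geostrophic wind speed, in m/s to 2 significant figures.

54 m/s

Coriolis parameter at 28°N:
f = 2Ω sin φ = 2 × 7.29×10⁻⁵ × sin 28° = 6.84×10⁻⁵ s⁻¹
Component geostrophic relations (x east, y north):
u_g = −(1/(fρ)) ∂P/∂y,  v_g = (1/(fρ)) ∂P/∂x
u_g = −(2.6×10⁻³)/(6.84×10⁻⁵ × 1.10) = −34.5 m/s;  v_g = (3.1×10⁻³)/(6.84×10⁻⁵ × 1.10) = 41.2 m/s
|V_g| = √(u_g² + v_g²) = 53.7 m/s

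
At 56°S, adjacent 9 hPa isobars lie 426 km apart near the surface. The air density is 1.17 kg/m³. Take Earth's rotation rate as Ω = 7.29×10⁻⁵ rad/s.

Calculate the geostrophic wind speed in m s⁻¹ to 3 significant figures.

14.9 m s⁻¹

Coriolis parameter at 56°S:
f = 2Ω sin φ = 2 × 7.29×10⁻⁵ × sin 56° = 1.21×10⁻⁴ s⁻¹
Pressure gradient: |∂P/∂n| = 900 Pa / 426000 m = 2.11×10⁻³ Pa/m
Geostrophic balance (pressure-gradient force = Coriolis force):
V_g = (1/(fρ)) |∂P/∂n| = 2.11×10⁻³ / (1.21×10⁻⁴ × 1.17) = 14.9 m/s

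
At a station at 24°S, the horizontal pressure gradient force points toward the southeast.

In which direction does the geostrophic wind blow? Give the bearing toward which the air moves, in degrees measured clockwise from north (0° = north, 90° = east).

The pressure-gradient force points toward the southeast (bearing 135°).
Geostrophic balance: in the Southern Hemisphere the Coriolis force deflects motion to the left, so the geostrophic wind blows 90° to the left of the pressure-gradient force (low pressure on the right).
Rotating 135° by 90° counterclockwise gives 045° — the wind blows toward the northeast.

045°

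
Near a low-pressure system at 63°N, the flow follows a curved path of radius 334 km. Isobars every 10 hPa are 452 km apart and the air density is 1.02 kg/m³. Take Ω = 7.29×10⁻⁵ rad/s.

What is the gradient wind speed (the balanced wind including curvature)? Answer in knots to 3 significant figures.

Coriolis parameter at 63°N:
f = 2Ω sin φ = 2 × 7.29×10⁻⁵ × sin 63° = 1.30×10⁻⁴ s⁻¹
Pressure gradient: |∂P/∂n| = 1000 Pa / 452000 m = 2.21×10⁻³ Pa/m
Geostrophic speed: V_g = |∂P/∂n|/(fρ) = 2.21×10⁻³/(1.30×10⁻⁴ × 1.02) = 16.7 m/s
Around a low, centrifugal force acts outward with Coriolis, so pressure-gradient force balances both:
(1/ρ)|∂P/∂n| = fV + V²/R  →  V² + fR·V − fR·V_g = 0
With fR = 1.30×10⁻⁴ × 334×10³ m = 43.4 m/s:
V = [−fR + √((fR)² + 4 fR V_g)]/2 = [−43.4 + √(43.4² + 4×43.4×16.7)]/2 = 12.9 m/s
Subgeostrophic (V < V_g = 16.7 m/s), as expected around a low.
Converting: 12.9 m/s × 1.944 = 25.0 knots

25.0 knots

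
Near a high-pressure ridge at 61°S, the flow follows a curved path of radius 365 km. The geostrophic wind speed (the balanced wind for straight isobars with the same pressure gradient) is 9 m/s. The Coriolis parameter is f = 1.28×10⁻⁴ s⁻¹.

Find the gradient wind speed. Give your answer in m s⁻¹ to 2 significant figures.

12 m s⁻¹

Around a high, pressure-gradient force acts outward with centrifugal, so Coriolis balances both:
fV = (1/ρ)|∂P/∂n| + V²/R  →  V² − fR·V + fR·V_g = 0
With fR = 1.28×10⁻⁴ × 365×10³ m = 46.7 m/s:
V = [fR − √((fR)² − 4 fR V_g)]/2 = [46.7 − √(46.7² − 4×46.7×9)]/2 = 12.2 m/s
Supergeostrophic (V > V_g = 9 m/s), as expected around a high.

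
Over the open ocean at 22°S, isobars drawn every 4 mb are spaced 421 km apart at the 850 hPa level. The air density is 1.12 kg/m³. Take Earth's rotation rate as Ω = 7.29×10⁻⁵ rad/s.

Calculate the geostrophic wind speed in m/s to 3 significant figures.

Coriolis parameter at 22°S:
f = 2Ω sin φ = 2 × 7.29×10⁻⁵ × sin 22° = 5.46×10⁻⁵ s⁻¹
Pressure gradient: |∂P/∂n| = 400 Pa / 421000 m = 9.50×10⁻⁴ Pa/m
Geostrophic balance (pressure-gradient force = Coriolis force):
V_g = (1/(fρ)) |∂P/∂n| = 9.50×10⁻⁴ / (5.46×10⁻⁵ × 1.12) = 15.5 m/s

15.5 m/s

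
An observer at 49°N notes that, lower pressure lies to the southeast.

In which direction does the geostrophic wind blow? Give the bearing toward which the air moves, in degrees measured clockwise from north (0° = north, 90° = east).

225°

The pressure-gradient force points toward the southeast (bearing 135°).
Geostrophic balance: in the Northern Hemisphere the Coriolis force deflects motion to the right, so the geostrophic wind blows 90° to the right of the pressure-gradient force (low pressure on the left).
Rotating 135° by 90° clockwise gives 225° — the wind blows toward the southwest.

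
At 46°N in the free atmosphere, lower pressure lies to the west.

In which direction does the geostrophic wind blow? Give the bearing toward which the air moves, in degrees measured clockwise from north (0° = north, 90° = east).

000°

The pressure-gradient force points toward the west (bearing 270°).
Geostrophic balance: in the Northern Hemisphere the Coriolis force deflects motion to the right, so the geostrophic wind blows 90° to the right of the pressure-gradient force (low pressure on the left).
Rotating 270° by 90° clockwise gives 000° — the wind blows toward the north.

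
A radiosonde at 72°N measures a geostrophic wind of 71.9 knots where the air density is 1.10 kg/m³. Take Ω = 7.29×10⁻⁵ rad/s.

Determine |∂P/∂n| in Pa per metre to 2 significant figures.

Coriolis parameter at 72°N:
f = 2Ω sin φ = 2 × 7.29×10⁻⁵ × sin 72° = 1.39×10⁻⁴ s⁻¹
Wind speed in SI: 71.9 knots = 37.0 m/s
Geostrophic balance rearranged: |∂P/∂n| = f ρ V_g
|∂P/∂n| = 1.39×10⁻⁴ × 1.10 × 37.0 = 5.64×10⁻³ Pa/m

5.6×10⁻³ Pa/m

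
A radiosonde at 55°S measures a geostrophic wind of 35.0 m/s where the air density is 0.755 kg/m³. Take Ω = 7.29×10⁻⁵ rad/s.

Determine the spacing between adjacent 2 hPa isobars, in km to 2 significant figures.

Coriolis parameter at 55°S:
f = 2Ω sin φ = 2 × 7.29×10⁻⁵ × sin 55° = 1.19×10⁻⁴ s⁻¹
Geostrophic balance rearranged: |∂P/∂n| = f ρ V_g
|∂P/∂n| = 1.19×10⁻⁴ × 0.755 × 35.0 = 3.16×10⁻³ Pa/m
Isobar spacing: Δn = ΔP/|∂P/∂n| = 200 Pa / 3.16×10⁻³ Pa/m = 63371 m ≈ 63 km

63 km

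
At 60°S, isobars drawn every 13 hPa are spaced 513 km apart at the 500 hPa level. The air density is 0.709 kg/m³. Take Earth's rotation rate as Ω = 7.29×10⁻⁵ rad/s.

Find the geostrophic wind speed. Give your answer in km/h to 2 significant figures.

100 km/h

Coriolis parameter at 60°S:
f = 2Ω sin φ = 2 × 7.29×10⁻⁵ × sin 60° = 1.26×10⁻⁴ s⁻¹
Pressure gradient: |∂P/∂n| = 1300 Pa / 513000 m = 2.53×10⁻³ Pa/m
Geostrophic balance (pressure-gradient force = Coriolis force):
V_g = (1/(fρ)) |∂P/∂n| = 2.53×10⁻³ / (1.26×10⁻⁴ × 0.709) = 28.3 m/s
Converting: 28.3 m/s × 3.6 = 100 km/h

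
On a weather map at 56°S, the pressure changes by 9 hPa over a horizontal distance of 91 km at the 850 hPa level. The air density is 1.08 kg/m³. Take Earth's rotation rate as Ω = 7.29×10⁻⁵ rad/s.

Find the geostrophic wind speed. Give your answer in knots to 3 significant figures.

Coriolis parameter at 56°S:
f = 2Ω sin φ = 2 × 7.29×10⁻⁵ × sin 56° = 1.21×10⁻⁴ s⁻¹
Pressure gradient: |∂P/∂n| = 900 Pa / 91000 m = 9.89×10⁻³ Pa/m
Geostrophic balance (pressure-gradient force = Coriolis force):
V_g = (1/(fρ)) |∂P/∂n| = 9.89×10⁻³ / (1.21×10⁻⁴ × 1.08) = 75.8 m/s
Converting: 75.8 m/s × 1.944 = 147 knots

147 knots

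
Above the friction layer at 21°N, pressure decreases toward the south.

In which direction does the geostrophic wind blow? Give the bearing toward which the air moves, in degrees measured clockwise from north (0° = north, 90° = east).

270°

The pressure-gradient force points toward the south (bearing 180°).
Geostrophic balance: in the Northern Hemisphere the Coriolis force deflects motion to the right, so the geostrophic wind blows 90° to the right of the pressure-gradient force (low pressure on the left).
Rotating 180° by 90° clockwise gives 270° — the wind blows toward the west.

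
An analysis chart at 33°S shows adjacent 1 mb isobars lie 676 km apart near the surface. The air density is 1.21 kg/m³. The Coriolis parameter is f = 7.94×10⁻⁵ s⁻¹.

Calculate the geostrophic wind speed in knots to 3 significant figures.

Pressure gradient: |∂P/∂n| = 100 Pa / 676000 m = 1.48×10⁻⁴ Pa/m
Geostrophic balance (pressure-gradient force = Coriolis force):
V_g = (1/(fρ)) |∂P/∂n| = 1.48×10⁻⁴ / (7.94×10⁻⁵ × 1.21) = 1.54 m/s
Converting: 1.54 m/s × 1.944 = 2.99 knots

2.99 knots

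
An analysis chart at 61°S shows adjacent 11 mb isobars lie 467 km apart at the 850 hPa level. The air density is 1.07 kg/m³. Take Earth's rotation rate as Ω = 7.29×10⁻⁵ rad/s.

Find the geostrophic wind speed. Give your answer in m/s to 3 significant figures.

Coriolis parameter at 61°S:
f = 2Ω sin φ = 2 × 7.29×10⁻⁵ × sin 61° = 1.28×10⁻⁴ s⁻¹
Pressure gradient: |∂P/∂n| = 1100 Pa / 467000 m = 2.36×10⁻³ Pa/m
Geostrophic balance (pressure-gradient force = Coriolis force):
V_g = (1/(fρ)) |∂P/∂n| = 2.36×10⁻³ / (1.28×10⁻⁴ × 1.07) = 17.3 m/s

17.3 m/s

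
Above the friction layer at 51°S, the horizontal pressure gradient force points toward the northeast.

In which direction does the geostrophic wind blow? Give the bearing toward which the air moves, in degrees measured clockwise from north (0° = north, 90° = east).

315°

The pressure-gradient force points toward the northeast (bearing 045°).
Geostrophic balance: in the Southern Hemisphere the Coriolis force deflects motion to the left, so the geostrophic wind blows 90° to the left of the pressure-gradient force (low pressure on the right).
Rotating 045° by 90° counterclockwise gives 315° — the wind blows toward the northwest.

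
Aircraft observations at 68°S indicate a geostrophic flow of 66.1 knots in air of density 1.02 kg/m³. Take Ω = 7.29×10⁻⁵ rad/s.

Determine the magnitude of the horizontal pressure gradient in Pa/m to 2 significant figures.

Coriolis parameter at 68°S:
f = 2Ω sin φ = 2 × 7.29×10⁻⁵ × sin 68° = 1.35×10⁻⁴ s⁻¹
Wind speed in SI: 66.1 knots = 34.0 m/s
Geostrophic balance rearranged: |∂P/∂n| = f ρ V_g
|∂P/∂n| = 1.35×10⁻⁴ × 1.02 × 34.0 = 4.69×10⁻³ Pa/m

4.7×10⁻³ Pa/m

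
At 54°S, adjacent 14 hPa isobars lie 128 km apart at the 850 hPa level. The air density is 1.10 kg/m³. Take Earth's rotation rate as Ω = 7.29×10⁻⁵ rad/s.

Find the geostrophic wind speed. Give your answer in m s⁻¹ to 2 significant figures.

Coriolis parameter at 54°S:
f = 2Ω sin φ = 2 × 7.29×10⁻⁵ × sin 54° = 1.18×10⁻⁴ s⁻¹
Pressure gradient: |∂P/∂n| = 1400 Pa / 128000 m = 1.09×10⁻² Pa/m
Geostrophic balance (pressure-gradient force = Coriolis force):
V_g = (1/(fρ)) |∂P/∂n| = 1.09×10⁻² / (1.18×10⁻⁴ × 1.10) = 84.3 m/s

84 m s⁻¹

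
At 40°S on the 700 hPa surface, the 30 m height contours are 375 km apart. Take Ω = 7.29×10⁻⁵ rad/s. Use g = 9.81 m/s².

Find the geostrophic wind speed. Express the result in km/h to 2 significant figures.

30 km/h

Coriolis parameter at 40°S:
f = 2Ω sin φ = 2 × 7.29×10⁻⁵ × sin 40° = 9.37×10⁻⁵ s⁻¹
Height gradient: |∂Z/∂n| = 30 m / 375000 m = 8.00×10⁻⁵
On a pressure surface, geostrophic balance gives V_g = (g/f)|∂Z/∂n|:
V_g = 9.81 × 8.00×10⁻⁵ / 9.37×10⁻⁵ = 8.37 m/s
Converting: 8.37 m/s × 3.6 = 30 km/h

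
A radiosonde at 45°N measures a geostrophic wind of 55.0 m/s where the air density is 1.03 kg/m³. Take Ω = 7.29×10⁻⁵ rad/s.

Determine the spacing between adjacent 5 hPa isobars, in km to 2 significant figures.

86 km

Coriolis parameter at 45°N:
f = 2Ω sin φ = 2 × 7.29×10⁻⁵ × sin 45° = 1.03×10⁻⁴ s⁻¹
Geostrophic balance rearranged: |∂P/∂n| = f ρ V_g
|∂P/∂n| = 1.03×10⁻⁴ × 1.03 × 55.0 = 5.84×10⁻³ Pa/m
Isobar spacing: Δn = ΔP/|∂P/∂n| = 500 Pa / 5.84×10⁻³ Pa/m = 85611 m ≈ 86 km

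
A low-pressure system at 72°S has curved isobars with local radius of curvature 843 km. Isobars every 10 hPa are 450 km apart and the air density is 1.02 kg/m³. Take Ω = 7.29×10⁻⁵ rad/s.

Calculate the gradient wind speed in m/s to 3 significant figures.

14.0 m/s

Coriolis parameter at 72°S:
f = 2Ω sin φ = 2 × 7.29×10⁻⁵ × sin 72° = 1.39×10⁻⁴ s⁻¹
Pressure gradient: |∂P/∂n| = 1000 Pa / 450000 m = 2.22×10⁻³ Pa/m
Geostrophic speed: V_g = |∂P/∂n|/(fρ) = 2.22×10⁻³/(1.39×10⁻⁴ × 1.02) = 15.7 m/s
Around a low, centrifugal force acts outward with Coriolis, so pressure-gradient force balances both:
(1/ρ)|∂P/∂n| = fV + V²/R  →  V² + fR·V − fR·V_g = 0
With fR = 1.39×10⁻⁴ × 843×10³ m = 117 m/s:
V = [−fR + √((fR)² + 4 fR V_g)]/2 = [−117 + √(117² + 4×117×15.7)]/2 = 14 m/s
Subgeostrophic (V < V_g = 15.7 m/s), as expected around a low.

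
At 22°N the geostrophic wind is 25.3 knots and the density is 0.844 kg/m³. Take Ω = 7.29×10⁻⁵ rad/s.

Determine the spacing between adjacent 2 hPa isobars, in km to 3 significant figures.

333 km

Coriolis parameter at 22°N:
f = 2Ω sin φ = 2 × 7.29×10⁻⁵ × sin 22° = 5.46×10⁻⁵ s⁻¹
Wind speed in SI: 25.3 knots = 13.0 m/s
Geostrophic balance rearranged: |∂P/∂n| = f ρ V_g
|∂P/∂n| = 5.46×10⁻⁵ × 0.844 × 13.0 = 6.00×10⁻⁴ Pa/m
Isobar spacing: Δn = ΔP/|∂P/∂n| = 200 Pa / 6.00×10⁻⁴ Pa/m = 333347 m ≈ 333 km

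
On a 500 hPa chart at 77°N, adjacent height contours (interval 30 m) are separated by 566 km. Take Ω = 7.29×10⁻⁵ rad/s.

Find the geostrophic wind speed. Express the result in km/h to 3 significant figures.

13.2 km/h

Coriolis parameter at 77°N:
f = 2Ω sin φ = 2 × 7.29×10⁻⁵ × sin 77° = 1.42×10⁻⁴ s⁻¹
Height gradient: |∂Z/∂n| = 30 m / 566000 m = 5.30×10⁻⁵
On a pressure surface, geostrophic balance gives V_g = (g/f)|∂Z/∂n|:
V_g = 9.81 × 5.30×10⁻⁵ / 1.42×10⁻⁴ = 3.66 m/s
Converting: 3.66 m/s × 3.6 = 13.2 km/h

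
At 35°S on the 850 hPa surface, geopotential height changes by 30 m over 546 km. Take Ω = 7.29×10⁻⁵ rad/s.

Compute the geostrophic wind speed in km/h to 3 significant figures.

23.2 km/h

Coriolis parameter at 35°S:
f = 2Ω sin φ = 2 × 7.29×10⁻⁵ × sin 35° = 8.36×10⁻⁵ s⁻¹
Height gradient: |∂Z/∂n| = 30 m / 546000 m = 5.49×10⁻⁵
On a pressure surface, geostrophic balance gives V_g = (g/f)|∂Z/∂n|:
V_g = 9.81 × 5.49×10⁻⁵ / 8.36×10⁻⁵ = 6.45 m/s
Converting: 6.45 m/s × 3.6 = 23.2 km/h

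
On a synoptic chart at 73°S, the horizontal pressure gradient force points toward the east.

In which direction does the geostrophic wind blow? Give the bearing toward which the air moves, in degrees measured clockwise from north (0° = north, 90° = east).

The pressure-gradient force points toward the east (bearing 090°).
Geostrophic balance: in the Southern Hemisphere the Coriolis force deflects motion to the left, so the geostrophic wind blows 90° to the left of the pressure-gradient force (low pressure on the right).
Rotating 090° by 90° counterclockwise gives 000° — the wind blows toward the north.

000°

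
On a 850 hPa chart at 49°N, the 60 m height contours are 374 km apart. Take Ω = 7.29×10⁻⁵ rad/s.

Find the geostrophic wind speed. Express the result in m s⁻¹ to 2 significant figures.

14 m s⁻¹

Coriolis parameter at 49°N:
f = 2Ω sin φ = 2 × 7.29×10⁻⁵ × sin 49° = 1.10×10⁻⁴ s⁻¹
Height gradient: |∂Z/∂n| = 60 m / 374000 m = 1.60×10⁻⁴
On a pressure surface, geostrophic balance gives V_g = (g/f)|∂Z/∂n|:
V_g = 9.81 × 1.60×10⁻⁴ / 1.10×10⁻⁴ = 14.3 m/s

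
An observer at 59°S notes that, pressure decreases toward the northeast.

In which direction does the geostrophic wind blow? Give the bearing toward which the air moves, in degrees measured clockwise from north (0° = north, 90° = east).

The pressure-gradient force points toward the northeast (bearing 045°).
Geostrophic balance: in the Southern Hemisphere the Coriolis force deflects motion to the left, so the geostrophic wind blows 90° to the left of the pressure-gradient force (low pressure on the right).
Rotating 045° by 90° counterclockwise gives 315° — the wind blows toward the northwest.

315°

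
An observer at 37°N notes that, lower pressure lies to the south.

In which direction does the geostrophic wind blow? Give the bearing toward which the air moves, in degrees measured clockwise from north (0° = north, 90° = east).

270°

The pressure-gradient force points toward the south (bearing 180°).
Geostrophic balance: in the Northern Hemisphere the Coriolis force deflects motion to the right, so the geostrophic wind blows 90° to the right of the pressure-gradient force (low pressure on the left).
Rotating 180° by 90° clockwise gives 270° — the wind blows toward the west.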